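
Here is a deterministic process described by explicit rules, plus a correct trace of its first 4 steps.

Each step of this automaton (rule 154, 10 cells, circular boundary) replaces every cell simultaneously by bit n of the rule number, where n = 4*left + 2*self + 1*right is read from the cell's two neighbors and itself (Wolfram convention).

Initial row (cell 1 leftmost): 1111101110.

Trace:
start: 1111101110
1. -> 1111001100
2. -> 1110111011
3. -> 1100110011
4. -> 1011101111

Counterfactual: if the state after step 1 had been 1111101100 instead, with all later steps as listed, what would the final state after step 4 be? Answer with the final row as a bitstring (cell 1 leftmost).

1100101111

state after step 1 := 1111101100
2. -> 1111001011
3. -> 1110110011
4. -> 1100101111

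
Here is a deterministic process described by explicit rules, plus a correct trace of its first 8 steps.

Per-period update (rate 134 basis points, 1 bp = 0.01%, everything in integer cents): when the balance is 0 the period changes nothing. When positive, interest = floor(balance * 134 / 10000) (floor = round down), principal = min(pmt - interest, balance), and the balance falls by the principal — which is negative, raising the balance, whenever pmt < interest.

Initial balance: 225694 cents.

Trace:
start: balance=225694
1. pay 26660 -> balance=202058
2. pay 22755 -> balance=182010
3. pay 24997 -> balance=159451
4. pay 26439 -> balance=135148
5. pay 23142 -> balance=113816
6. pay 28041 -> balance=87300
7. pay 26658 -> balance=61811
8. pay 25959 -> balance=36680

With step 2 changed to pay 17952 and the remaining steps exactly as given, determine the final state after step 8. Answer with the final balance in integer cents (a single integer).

(re-executing from step 2 with the substitution; state before step 2: balance=202058)
2. pay 17952 -> balance=186813
3. pay 24997 -> balance=164319
4. pay 26439 -> balance=140081
5. pay 23142 -> balance=118816
6. pay 28041 -> balance=92367
7. pay 26658 -> balance=66946
8. pay 25959 -> balance=41884

41884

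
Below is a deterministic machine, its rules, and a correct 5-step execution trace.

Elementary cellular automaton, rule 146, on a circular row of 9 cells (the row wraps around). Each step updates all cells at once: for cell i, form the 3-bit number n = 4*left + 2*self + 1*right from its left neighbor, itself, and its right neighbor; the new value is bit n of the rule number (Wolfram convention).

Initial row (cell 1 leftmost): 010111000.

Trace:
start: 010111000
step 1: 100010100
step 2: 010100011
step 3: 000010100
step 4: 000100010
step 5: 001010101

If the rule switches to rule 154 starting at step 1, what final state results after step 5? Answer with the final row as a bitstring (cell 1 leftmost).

101001001

(re-executing steps 1..5 under rule 154; state before step 1: 010111000)
step 1: 100110100
step 2: 011100011
step 3: 011010110
step 4: 110000101
step 5: 101001001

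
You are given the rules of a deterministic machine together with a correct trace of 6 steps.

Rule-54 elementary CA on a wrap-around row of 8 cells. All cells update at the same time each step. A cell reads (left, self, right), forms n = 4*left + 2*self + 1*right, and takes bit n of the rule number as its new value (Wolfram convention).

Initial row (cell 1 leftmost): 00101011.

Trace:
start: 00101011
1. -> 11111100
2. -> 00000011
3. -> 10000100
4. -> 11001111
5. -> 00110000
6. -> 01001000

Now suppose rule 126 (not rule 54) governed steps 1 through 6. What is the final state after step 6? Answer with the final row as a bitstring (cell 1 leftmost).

(re-executing steps 1..6 under rule 126; state before step 1: 00101011)
1. -> 11111111
2. -> 00000000
3. -> 00000000
4. -> 00000000
5. -> 00000000
6. -> 00000000

00000000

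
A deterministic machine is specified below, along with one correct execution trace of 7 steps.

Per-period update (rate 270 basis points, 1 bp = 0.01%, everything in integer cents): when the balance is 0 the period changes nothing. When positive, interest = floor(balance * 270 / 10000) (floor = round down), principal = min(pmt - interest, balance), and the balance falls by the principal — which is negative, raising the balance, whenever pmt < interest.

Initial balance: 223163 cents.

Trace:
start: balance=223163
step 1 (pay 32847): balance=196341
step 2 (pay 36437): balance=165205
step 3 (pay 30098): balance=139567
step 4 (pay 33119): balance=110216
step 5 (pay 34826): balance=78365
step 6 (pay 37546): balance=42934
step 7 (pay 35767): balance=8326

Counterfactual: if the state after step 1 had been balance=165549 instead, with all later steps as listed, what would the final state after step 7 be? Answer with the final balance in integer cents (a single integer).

state after step 1 := balance=165549
step 2 (pay 36437): balance=133581
step 3 (pay 30098): balance=107089
step 4 (pay 33119): balance=76861
step 5 (pay 34826): balance=44110
step 6 (pay 37546): balance=7754
step 7 (pay 35767): balance=0

0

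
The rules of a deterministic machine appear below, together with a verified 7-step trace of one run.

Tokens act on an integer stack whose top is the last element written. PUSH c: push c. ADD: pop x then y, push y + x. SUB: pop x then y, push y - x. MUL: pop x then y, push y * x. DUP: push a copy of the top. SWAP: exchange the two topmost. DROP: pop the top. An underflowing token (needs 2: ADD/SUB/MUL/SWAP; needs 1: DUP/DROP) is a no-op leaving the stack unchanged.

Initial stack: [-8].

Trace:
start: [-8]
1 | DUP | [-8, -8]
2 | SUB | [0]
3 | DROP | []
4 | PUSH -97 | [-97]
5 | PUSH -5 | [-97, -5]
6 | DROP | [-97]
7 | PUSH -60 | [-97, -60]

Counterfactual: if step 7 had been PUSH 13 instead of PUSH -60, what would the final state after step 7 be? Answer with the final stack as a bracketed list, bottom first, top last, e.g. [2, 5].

[-97, 13]

(re-executing from step 7 with the substitution; state before step 7: [-97])
7 | PUSH 13 | [-97, 13]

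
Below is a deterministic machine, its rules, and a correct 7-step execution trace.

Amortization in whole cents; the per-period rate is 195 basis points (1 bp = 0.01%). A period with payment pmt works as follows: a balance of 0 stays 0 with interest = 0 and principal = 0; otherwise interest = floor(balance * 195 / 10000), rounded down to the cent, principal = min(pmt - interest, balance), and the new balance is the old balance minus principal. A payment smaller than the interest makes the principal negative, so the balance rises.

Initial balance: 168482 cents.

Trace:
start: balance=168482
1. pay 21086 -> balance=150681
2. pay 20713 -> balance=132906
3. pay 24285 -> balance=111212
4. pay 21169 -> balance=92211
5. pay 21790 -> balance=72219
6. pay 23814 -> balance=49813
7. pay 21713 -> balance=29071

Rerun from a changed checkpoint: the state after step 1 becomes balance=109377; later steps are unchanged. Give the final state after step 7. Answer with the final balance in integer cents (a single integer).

0

state after step 1 := balance=109377
2. pay 20713 -> balance=90796
3. pay 24285 -> balance=68281
4. pay 21169 -> balance=48443
5. pay 21790 -> balance=27597
6. pay 23814 -> balance=4321
7. pay 21713 -> balance=0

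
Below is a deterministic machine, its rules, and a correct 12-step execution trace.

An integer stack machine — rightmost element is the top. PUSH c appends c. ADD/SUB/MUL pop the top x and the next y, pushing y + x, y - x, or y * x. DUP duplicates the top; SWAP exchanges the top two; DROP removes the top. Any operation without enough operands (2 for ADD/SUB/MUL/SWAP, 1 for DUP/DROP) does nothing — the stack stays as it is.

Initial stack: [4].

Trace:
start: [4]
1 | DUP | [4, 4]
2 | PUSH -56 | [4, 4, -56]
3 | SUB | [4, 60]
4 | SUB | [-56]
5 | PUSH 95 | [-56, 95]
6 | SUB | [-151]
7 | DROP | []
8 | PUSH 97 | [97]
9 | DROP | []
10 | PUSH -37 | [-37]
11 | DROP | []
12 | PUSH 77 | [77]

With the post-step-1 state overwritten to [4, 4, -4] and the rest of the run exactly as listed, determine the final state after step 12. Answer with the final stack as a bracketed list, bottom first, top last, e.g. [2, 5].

[4, 77]

state after step 1 := [4, 4, -4]
2 | PUSH -56 | [4, 4, -4, -56]
3 | SUB | [4, 4, 52]
4 | SUB | [4, -48]
5 | PUSH 95 | [4, -48, 95]
6 | SUB | [4, -143]
7 | DROP | [4]
8 | PUSH 97 | [4, 97]
9 | DROP | [4]
10 | PUSH -37 | [4, -37]
11 | DROP | [4]
12 | PUSH 77 | [4, 77]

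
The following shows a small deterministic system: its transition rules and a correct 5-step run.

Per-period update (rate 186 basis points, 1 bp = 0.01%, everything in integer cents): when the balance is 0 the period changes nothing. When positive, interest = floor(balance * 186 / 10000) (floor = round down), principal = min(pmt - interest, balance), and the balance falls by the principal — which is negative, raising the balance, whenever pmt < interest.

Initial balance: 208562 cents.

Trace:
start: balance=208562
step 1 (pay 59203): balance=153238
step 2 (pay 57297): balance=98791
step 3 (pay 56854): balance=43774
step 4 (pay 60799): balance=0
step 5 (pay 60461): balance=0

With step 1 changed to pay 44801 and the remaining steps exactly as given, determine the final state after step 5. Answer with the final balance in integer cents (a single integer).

0

(re-executing from step 1 with the substitution; state before step 1: balance=208562)
step 1 (pay 44801): balance=167640
step 2 (pay 57297): balance=113461
step 3 (pay 56854): balance=58717
step 4 (pay 60799): balance=0
step 5 (pay 60461): balance=0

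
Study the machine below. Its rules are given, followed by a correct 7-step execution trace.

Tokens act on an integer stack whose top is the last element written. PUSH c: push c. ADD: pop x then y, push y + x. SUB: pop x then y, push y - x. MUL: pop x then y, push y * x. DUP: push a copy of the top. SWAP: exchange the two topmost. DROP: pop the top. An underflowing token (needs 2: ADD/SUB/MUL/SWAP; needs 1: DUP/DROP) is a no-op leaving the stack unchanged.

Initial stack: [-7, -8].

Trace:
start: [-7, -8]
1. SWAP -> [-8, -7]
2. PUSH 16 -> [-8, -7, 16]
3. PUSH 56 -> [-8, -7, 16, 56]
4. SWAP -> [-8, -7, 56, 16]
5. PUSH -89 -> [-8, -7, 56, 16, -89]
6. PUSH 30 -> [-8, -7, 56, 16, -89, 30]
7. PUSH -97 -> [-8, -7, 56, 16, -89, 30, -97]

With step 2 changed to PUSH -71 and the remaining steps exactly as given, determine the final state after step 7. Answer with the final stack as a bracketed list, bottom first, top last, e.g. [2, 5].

(re-executing from step 2 with the substitution; state before step 2: [-8, -7])
2. PUSH -71 -> [-8, -7, -71]
3. PUSH 56 -> [-8, -7, -71, 56]
4. SWAP -> [-8, -7, 56, -71]
5. PUSH -89 -> [-8, -7, 56, -71, -89]
6. PUSH 30 -> [-8, -7, 56, -71, -89, 30]
7. PUSH -97 -> [-8, -7, 56, -71, -89, 30, -97]

[-8, -7, 56, -71, -89, 30, -97]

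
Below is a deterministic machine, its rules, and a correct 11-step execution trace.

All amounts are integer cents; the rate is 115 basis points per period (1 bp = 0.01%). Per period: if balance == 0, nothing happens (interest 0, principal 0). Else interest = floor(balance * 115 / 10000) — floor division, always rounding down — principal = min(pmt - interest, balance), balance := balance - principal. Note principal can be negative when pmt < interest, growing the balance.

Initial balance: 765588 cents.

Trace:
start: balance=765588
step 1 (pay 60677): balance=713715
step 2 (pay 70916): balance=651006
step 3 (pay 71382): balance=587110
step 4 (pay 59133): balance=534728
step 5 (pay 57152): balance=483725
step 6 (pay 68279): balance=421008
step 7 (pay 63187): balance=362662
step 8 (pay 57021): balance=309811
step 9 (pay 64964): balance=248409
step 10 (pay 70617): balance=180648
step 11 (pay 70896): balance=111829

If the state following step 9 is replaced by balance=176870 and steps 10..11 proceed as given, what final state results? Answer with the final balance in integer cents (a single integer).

38636

state after step 9 := balance=176870
step 10 (pay 70617): balance=108287
step 11 (pay 70896): balance=38636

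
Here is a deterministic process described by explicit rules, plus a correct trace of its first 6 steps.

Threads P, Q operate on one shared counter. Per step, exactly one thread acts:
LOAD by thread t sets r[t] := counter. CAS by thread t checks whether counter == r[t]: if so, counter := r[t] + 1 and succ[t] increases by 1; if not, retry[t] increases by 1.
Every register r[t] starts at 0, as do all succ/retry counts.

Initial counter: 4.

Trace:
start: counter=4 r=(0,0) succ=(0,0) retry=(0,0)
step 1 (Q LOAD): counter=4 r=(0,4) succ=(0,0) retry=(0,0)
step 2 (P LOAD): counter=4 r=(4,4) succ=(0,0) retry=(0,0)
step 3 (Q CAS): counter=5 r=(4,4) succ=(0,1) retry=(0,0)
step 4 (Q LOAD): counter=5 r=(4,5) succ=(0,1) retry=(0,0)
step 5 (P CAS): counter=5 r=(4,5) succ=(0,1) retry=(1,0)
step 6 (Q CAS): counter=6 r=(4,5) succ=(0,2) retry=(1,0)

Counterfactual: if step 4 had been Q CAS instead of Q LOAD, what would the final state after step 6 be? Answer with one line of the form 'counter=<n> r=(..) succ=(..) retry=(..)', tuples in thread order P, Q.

counter=5 r=(4,4) succ=(0,1) retry=(1,2)

(re-executing from step 4 with the substitution; state before step 4: counter=5 r=(4,4) succ=(0,1) retry=(0,0))
step 4 (Q CAS): counter=5 r=(4,4) succ=(0,1) retry=(0,1)
step 5 (P CAS): counter=5 r=(4,4) succ=(0,1) retry=(1,1)
step 6 (Q CAS): counter=5 r=(4,4) succ=(0,1) retry=(1,2)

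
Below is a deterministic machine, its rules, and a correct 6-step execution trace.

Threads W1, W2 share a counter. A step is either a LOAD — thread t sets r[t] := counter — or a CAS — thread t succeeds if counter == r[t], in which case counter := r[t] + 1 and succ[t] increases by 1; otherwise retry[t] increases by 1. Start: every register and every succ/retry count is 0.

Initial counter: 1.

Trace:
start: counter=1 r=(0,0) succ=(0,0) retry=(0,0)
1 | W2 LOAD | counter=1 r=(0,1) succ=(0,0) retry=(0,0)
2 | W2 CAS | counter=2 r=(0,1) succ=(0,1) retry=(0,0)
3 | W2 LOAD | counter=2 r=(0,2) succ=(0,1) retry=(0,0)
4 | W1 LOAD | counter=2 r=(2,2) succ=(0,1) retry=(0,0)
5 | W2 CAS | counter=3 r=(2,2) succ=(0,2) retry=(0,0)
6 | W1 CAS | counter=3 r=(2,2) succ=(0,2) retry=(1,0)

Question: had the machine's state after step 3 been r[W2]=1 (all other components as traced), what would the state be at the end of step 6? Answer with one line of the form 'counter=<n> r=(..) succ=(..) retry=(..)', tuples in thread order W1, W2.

state after step 3 := counter=2 r=(0,1) succ=(0,1) retry=(0,0)
4 | W1 LOAD | counter=2 r=(2,1) succ=(0,1) retry=(0,0)
5 | W2 CAS | counter=2 r=(2,1) succ=(0,1) retry=(0,1)
6 | W1 CAS | counter=3 r=(2,1) succ=(1,1) retry=(0,1)

counter=3 r=(2,1) succ=(1,1) retry=(0,1)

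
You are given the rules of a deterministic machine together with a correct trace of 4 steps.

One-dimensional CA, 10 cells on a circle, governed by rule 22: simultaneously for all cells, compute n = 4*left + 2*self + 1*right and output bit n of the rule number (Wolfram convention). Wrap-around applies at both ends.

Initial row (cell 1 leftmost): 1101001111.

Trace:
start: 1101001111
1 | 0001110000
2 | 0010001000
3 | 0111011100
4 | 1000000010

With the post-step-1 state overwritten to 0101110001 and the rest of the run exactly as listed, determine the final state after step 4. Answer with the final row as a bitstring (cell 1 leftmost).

1001100100

state after step 1 := 0101110001
2 | 0100001011
3 | 0110011000
4 | 1001100100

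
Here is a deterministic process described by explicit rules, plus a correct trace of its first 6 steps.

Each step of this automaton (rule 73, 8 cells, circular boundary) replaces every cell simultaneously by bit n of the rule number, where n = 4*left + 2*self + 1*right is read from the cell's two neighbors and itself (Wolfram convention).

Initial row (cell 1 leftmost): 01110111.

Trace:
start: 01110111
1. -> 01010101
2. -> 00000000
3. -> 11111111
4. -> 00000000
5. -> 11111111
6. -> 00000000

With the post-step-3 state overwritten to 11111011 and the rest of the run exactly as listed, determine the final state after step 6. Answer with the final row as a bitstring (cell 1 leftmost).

state after step 3 := 11111011
4. -> 00001010
5. -> 11100000
6. -> 10101110

10101110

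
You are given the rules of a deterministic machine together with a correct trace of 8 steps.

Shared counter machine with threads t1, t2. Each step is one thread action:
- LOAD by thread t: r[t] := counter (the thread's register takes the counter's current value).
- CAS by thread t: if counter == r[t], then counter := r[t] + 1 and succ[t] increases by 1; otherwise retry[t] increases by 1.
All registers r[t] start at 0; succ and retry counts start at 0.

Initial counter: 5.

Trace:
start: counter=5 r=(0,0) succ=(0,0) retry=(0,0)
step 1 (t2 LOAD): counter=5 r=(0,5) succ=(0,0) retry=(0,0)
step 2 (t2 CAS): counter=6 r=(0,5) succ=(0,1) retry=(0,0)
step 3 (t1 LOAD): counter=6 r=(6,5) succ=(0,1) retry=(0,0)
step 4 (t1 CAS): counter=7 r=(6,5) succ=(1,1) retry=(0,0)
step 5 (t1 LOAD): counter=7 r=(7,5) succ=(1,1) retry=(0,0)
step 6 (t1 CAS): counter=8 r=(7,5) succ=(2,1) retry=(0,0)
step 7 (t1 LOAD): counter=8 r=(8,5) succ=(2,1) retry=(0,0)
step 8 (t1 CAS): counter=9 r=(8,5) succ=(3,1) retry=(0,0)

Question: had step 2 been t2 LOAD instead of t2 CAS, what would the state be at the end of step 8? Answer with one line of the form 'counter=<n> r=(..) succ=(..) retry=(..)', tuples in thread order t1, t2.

(re-executing from step 2 with the substitution; state before step 2: counter=5 r=(0,5) succ=(0,0) retry=(0,0))
step 2 (t2 LOAD): counter=5 r=(0,5) succ=(0,0) retry=(0,0)
step 3 (t1 LOAD): counter=5 r=(5,5) succ=(0,0) retry=(0,0)
step 4 (t1 CAS): counter=6 r=(5,5) succ=(1,0) retry=(0,0)
step 5 (t1 LOAD): counter=6 r=(6,5) succ=(1,0) retry=(0,0)
step 6 (t1 CAS): counter=7 r=(6,5) succ=(2,0) retry=(0,0)
step 7 (t1 LOAD): counter=7 r=(7,5) succ=(2,0) retry=(0,0)
step 8 (t1 CAS): counter=8 r=(7,5) succ=(3,0) retry=(0,0)

counter=8 r=(7,5) succ=(3,0) retry=(0,0)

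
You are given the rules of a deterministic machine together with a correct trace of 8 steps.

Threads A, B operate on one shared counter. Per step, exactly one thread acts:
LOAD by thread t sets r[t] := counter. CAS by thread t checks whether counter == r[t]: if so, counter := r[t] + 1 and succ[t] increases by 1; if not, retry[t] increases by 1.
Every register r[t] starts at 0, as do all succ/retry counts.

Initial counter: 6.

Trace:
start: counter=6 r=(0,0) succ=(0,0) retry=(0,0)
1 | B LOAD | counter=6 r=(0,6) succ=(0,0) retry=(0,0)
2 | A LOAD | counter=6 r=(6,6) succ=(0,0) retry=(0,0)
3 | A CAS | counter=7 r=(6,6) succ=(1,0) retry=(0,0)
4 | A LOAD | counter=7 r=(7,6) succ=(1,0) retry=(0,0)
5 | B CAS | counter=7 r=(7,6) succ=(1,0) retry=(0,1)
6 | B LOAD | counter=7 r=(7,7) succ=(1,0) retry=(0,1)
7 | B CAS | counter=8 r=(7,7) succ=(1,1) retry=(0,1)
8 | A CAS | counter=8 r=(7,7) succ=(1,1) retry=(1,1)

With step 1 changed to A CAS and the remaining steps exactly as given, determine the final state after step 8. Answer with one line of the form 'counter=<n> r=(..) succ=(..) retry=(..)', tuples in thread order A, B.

(re-executing from step 1 with the substitution; state before step 1: counter=6 r=(0,0) succ=(0,0) retry=(0,0))
1 | A CAS | counter=6 r=(0,0) succ=(0,0) retry=(1,0)
2 | A LOAD | counter=6 r=(6,0) succ=(0,0) retry=(1,0)
3 | A CAS | counter=7 r=(6,0) succ=(1,0) retry=(1,0)
4 | A LOAD | counter=7 r=(7,0) succ=(1,0) retry=(1,0)
5 | B CAS | counter=7 r=(7,0) succ=(1,0) retry=(1,1)
6 | B LOAD | counter=7 r=(7,7) succ=(1,0) retry=(1,1)
7 | B CAS | counter=8 r=(7,7) succ=(1,1) retry=(1,1)
8 | A CAS | counter=8 r=(7,7) succ=(1,1) retry=(2,1)

counter=8 r=(7,7) succ=(1,1) retry=(2,1)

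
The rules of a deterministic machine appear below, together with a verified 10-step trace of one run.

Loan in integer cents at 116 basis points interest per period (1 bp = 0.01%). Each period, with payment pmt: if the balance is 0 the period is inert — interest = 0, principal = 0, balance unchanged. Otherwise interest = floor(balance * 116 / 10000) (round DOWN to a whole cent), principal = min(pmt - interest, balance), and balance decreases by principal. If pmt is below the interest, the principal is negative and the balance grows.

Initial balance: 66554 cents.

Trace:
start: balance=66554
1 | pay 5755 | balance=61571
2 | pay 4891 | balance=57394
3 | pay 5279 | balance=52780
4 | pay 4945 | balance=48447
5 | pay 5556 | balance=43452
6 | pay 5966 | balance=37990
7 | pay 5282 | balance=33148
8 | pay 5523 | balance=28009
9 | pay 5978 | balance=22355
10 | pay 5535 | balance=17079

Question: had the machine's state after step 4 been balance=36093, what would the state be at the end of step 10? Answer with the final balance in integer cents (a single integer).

state after step 4 := balance=36093
5 | pay 5556 | balance=30955
6 | pay 5966 | balance=25348
7 | pay 5282 | balance=20360
8 | pay 5523 | balance=15073
9 | pay 5978 | balance=9269
10 | pay 5535 | balance=3841

3841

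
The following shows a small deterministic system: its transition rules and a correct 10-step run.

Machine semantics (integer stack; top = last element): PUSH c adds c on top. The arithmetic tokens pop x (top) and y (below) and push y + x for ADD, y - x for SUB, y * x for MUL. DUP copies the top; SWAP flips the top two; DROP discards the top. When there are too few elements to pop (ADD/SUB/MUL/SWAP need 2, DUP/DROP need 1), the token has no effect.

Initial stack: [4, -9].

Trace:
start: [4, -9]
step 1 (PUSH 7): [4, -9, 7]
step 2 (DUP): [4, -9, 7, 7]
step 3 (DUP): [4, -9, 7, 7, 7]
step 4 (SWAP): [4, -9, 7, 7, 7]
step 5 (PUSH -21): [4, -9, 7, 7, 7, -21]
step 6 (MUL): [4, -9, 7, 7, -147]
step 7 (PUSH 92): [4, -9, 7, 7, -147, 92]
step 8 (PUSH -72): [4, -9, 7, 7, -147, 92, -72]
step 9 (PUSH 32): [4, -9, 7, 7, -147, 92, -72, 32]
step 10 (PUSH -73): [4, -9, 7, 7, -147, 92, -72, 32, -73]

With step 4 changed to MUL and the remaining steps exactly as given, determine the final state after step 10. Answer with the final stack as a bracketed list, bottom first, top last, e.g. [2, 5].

(re-executing from step 4 with the substitution; state before step 4: [4, -9, 7, 7, 7])
step 4 (MUL): [4, -9, 7, 49]
step 5 (PUSH -21): [4, -9, 7, 49, -21]
step 6 (MUL): [4, -9, 7, -1029]
step 7 (PUSH 92): [4, -9, 7, -1029, 92]
step 8 (PUSH -72): [4, -9, 7, -1029, 92, -72]
step 9 (PUSH 32): [4, -9, 7, -1029, 92, -72, 32]
step 10 (PUSH -73): [4, -9, 7, -1029, 92, -72, 32, -73]

[4, -9, 7, -1029, 92, -72, 32, -73]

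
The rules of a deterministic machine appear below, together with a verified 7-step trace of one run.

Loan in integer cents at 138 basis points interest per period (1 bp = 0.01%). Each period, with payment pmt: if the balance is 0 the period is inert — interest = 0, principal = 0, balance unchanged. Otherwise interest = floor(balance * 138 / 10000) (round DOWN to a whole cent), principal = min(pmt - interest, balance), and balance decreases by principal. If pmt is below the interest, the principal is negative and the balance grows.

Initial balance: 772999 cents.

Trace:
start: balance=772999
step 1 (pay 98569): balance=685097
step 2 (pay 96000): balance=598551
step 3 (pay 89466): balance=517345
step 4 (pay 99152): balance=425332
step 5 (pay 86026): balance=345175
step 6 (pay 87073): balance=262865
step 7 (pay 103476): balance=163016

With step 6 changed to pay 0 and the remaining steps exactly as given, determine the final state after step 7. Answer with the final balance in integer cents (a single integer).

(re-executing from step 6 with the substitution; state before step 6: balance=345175)
step 6 (pay 0): balance=349938
step 7 (pay 103476): balance=251291

251291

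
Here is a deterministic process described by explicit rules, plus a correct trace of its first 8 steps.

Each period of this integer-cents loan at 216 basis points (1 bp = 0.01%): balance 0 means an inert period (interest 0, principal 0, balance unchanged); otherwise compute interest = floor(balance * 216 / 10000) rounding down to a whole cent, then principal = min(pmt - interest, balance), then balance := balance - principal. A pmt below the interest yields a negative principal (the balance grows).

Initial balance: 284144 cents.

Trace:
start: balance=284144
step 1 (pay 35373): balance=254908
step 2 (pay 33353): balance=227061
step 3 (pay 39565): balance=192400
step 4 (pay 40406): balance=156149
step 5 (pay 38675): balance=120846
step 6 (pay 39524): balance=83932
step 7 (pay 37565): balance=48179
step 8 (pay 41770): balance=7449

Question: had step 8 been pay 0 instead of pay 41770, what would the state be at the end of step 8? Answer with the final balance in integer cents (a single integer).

(re-executing from step 8 with the substitution; state before step 8: balance=48179)
step 8 (pay 0): balance=49219

49219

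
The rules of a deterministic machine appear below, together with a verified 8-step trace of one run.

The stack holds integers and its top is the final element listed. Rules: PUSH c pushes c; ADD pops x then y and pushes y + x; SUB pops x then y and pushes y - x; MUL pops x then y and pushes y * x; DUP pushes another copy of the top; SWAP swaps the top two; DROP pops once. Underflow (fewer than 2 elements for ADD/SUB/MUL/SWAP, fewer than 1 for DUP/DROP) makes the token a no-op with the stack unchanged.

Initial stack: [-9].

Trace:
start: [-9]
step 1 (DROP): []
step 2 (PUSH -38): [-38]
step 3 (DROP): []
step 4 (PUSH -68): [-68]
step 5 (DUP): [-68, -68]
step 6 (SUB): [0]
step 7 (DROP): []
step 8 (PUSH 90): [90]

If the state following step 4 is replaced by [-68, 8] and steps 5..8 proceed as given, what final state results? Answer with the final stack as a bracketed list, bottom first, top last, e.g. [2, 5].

[-68, 90]

state after step 4 := [-68, 8]
step 5 (DUP): [-68, 8, 8]
step 6 (SUB): [-68, 0]
step 7 (DROP): [-68]
step 8 (PUSH 90): [-68, 90]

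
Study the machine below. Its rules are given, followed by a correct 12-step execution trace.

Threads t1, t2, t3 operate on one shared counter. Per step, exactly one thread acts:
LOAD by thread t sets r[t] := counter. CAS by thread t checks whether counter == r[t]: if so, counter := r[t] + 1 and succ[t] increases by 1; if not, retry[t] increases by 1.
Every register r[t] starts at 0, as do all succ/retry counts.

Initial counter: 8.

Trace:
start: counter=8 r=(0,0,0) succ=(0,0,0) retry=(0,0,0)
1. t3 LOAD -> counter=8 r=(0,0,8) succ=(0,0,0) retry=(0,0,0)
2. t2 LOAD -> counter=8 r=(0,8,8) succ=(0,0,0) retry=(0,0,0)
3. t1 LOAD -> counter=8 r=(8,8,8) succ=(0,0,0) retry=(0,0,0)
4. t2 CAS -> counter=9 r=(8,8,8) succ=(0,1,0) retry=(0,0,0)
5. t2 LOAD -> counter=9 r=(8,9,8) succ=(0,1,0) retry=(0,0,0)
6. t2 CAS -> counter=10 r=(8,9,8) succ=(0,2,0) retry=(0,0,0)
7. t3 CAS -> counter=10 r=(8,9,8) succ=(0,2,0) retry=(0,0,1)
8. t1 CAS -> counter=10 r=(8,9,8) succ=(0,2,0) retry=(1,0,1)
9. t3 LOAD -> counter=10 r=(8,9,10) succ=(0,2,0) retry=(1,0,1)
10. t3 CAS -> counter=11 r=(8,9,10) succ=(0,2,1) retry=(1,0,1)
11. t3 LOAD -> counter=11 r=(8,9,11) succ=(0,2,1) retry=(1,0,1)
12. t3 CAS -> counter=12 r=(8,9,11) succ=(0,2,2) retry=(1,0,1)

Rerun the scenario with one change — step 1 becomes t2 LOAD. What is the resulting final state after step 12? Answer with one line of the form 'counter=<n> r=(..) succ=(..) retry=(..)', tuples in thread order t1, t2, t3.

counter=12 r=(8,9,11) succ=(0,2,2) retry=(1,0,1)

(re-executing from step 1 with the substitution; state before step 1: counter=8 r=(0,0,0) succ=(0,0,0) retry=(0,0,0))
1. t2 LOAD -> counter=8 r=(0,8,0) succ=(0,0,0) retry=(0,0,0)
2. t2 LOAD -> counter=8 r=(0,8,0) succ=(0,0,0) retry=(0,0,0)
3. t1 LOAD -> counter=8 r=(8,8,0) succ=(0,0,0) retry=(0,0,0)
4. t2 CAS -> counter=9 r=(8,8,0) succ=(0,1,0) retry=(0,0,0)
5. t2 LOAD -> counter=9 r=(8,9,0) succ=(0,1,0) retry=(0,0,0)
6. t2 CAS -> counter=10 r=(8,9,0) succ=(0,2,0) retry=(0,0,0)
7. t3 CAS -> counter=10 r=(8,9,0) succ=(0,2,0) retry=(0,0,1)
8. t1 CAS -> counter=10 r=(8,9,0) succ=(0,2,0) retry=(1,0,1)
9. t3 LOAD -> counter=10 r=(8,9,10) succ=(0,2,0) retry=(1,0,1)
10. t3 CAS -> counter=11 r=(8,9,10) succ=(0,2,1) retry=(1,0,1)
11. t3 LOAD -> counter=11 r=(8,9,11) succ=(0,2,1) retry=(1,0,1)
12. t3 CAS -> counter=12 r=(8,9,11) succ=(0,2,2) retry=(1,0,1)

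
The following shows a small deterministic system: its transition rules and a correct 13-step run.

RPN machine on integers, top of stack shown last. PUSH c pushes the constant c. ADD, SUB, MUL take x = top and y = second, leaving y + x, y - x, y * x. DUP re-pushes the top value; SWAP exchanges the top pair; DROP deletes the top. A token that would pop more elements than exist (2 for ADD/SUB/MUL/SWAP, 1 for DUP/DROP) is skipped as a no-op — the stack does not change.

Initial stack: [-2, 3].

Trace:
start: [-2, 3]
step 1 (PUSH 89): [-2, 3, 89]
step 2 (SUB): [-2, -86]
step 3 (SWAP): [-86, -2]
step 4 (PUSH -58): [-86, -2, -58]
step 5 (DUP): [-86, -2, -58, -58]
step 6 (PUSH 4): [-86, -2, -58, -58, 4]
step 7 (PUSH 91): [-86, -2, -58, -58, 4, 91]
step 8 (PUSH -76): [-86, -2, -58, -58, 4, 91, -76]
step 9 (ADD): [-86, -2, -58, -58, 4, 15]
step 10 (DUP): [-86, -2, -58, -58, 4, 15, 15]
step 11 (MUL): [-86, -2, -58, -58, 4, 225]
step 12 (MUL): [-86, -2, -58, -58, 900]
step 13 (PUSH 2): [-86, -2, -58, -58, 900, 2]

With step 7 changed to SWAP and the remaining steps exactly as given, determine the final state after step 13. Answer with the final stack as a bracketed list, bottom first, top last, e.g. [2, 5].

[-86, -2, -58, 71824, 2]

(re-executing from step 7 with the substitution; state before step 7: [-86, -2, -58, -58, 4])
step 7 (SWAP): [-86, -2, -58, 4, -58]
step 8 (PUSH -76): [-86, -2, -58, 4, -58, -76]
step 9 (ADD): [-86, -2, -58, 4, -134]
step 10 (DUP): [-86, -2, -58, 4, -134, -134]
step 11 (MUL): [-86, -2, -58, 4, 17956]
step 12 (MUL): [-86, -2, -58, 71824]
step 13 (PUSH 2): [-86, -2, -58, 71824, 2]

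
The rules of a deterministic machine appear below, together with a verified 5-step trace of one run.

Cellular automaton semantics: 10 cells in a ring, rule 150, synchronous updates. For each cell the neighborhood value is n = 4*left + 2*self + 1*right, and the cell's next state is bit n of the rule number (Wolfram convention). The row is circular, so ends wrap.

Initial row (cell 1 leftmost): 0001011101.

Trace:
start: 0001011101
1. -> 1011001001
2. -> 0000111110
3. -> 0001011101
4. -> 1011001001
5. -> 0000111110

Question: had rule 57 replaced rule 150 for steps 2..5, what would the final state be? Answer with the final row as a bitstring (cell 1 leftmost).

0101010101

(re-executing steps 2..5 under rule 57; state before step 2: 1011001001)
2. -> 0110100101
3. -> 1101010010
4. -> 1010101001
5. -> 0101010101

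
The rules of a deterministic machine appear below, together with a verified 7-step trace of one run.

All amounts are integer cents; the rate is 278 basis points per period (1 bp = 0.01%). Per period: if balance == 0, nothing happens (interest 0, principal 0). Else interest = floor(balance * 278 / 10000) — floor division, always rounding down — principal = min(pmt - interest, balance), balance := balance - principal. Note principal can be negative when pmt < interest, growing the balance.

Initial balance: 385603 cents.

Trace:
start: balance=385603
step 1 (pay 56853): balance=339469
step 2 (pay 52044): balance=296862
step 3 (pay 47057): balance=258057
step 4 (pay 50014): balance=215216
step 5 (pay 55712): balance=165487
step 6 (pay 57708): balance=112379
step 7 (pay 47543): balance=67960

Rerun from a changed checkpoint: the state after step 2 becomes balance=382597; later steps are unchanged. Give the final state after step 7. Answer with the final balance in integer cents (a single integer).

166293

state after step 2 := balance=382597
step 3 (pay 47057): balance=346176
step 4 (pay 50014): balance=305785
step 5 (pay 55712): balance=258573
step 6 (pay 57708): balance=208053
step 7 (pay 47543): balance=166293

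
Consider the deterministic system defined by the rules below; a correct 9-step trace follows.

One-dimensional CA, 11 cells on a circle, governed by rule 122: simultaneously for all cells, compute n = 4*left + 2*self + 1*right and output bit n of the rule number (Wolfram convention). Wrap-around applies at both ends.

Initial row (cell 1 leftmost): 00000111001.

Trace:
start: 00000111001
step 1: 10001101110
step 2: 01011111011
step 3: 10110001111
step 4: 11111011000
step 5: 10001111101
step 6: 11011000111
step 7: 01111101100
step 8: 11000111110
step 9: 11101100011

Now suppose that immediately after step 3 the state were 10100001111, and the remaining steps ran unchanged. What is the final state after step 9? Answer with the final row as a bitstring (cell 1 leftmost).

11100000001

state after step 3 := 10100001111
step 4: 11010011000
step 5: 11101111101
step 6: 00111000111
step 7: 11101101101
step 8: 00111111111
step 9: 11100000001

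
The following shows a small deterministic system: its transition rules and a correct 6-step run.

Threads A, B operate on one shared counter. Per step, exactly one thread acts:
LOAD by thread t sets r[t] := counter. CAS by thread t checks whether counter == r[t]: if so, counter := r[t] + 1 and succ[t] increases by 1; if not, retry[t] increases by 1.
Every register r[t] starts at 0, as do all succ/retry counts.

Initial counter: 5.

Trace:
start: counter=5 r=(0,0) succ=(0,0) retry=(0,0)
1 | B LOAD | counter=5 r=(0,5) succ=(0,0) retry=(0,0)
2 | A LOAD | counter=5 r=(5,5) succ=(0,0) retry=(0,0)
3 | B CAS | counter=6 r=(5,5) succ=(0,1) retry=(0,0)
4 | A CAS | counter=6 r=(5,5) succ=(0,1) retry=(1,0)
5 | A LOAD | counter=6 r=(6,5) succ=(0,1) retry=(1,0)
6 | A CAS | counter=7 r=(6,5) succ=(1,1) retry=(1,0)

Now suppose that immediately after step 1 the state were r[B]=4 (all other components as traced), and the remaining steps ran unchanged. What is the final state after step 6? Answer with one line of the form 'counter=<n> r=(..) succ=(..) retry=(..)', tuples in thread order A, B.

counter=7 r=(6,4) succ=(2,0) retry=(0,1)

state after step 1 := counter=5 r=(0,4) succ=(0,0) retry=(0,0)
2 | A LOAD | counter=5 r=(5,4) succ=(0,0) retry=(0,0)
3 | B CAS | counter=5 r=(5,4) succ=(0,0) retry=(0,1)
4 | A CAS | counter=6 r=(5,4) succ=(1,0) retry=(0,1)
5 | A LOAD | counter=6 r=(6,4) succ=(1,0) retry=(0,1)
6 | A CAS | counter=7 r=(6,4) succ=(2,0) retry=(0,1)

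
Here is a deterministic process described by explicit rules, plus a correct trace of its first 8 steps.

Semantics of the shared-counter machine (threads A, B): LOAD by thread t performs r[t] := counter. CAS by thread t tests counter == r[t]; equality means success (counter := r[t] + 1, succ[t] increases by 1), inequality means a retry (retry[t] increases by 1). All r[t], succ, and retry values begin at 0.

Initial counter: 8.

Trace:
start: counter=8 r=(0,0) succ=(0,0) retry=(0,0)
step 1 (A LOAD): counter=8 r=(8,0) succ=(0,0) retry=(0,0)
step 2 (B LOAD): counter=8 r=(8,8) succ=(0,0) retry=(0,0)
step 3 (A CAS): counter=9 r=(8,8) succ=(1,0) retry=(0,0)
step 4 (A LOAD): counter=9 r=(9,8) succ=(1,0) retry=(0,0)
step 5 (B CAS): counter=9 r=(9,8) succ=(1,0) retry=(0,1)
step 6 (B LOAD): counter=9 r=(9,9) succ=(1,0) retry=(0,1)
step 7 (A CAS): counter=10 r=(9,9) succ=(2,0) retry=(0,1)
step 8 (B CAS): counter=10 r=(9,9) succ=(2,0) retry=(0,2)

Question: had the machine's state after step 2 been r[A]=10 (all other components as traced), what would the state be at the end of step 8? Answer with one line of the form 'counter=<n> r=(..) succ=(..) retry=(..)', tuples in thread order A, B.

state after step 2 := counter=8 r=(10,8) succ=(0,0) retry=(0,0)
step 3 (A CAS): counter=8 r=(10,8) succ=(0,0) retry=(1,0)
step 4 (A LOAD): counter=8 r=(8,8) succ=(0,0) retry=(1,0)
step 5 (B CAS): counter=9 r=(8,8) succ=(0,1) retry=(1,0)
step 6 (B LOAD): counter=9 r=(8,9) succ=(0,1) retry=(1,0)
step 7 (A CAS): counter=9 r=(8,9) succ=(0,1) retry=(2,0)
step 8 (B CAS): counter=10 r=(8,9) succ=(0,2) retry=(2,0)

counter=10 r=(8,9) succ=(0,2) retry=(2,0)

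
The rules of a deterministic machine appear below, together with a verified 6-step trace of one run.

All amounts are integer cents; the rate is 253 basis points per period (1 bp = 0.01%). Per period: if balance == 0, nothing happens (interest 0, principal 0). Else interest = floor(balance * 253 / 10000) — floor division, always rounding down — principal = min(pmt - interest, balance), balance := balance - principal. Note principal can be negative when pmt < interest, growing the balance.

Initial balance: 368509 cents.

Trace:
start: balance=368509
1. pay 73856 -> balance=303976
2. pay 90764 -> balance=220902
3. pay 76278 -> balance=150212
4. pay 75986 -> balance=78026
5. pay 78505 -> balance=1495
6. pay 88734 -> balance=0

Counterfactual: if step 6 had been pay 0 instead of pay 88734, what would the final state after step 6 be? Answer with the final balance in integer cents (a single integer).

(re-executing from step 6 with the substitution; state before step 6: balance=1495)
6. pay 0 -> balance=1532

1532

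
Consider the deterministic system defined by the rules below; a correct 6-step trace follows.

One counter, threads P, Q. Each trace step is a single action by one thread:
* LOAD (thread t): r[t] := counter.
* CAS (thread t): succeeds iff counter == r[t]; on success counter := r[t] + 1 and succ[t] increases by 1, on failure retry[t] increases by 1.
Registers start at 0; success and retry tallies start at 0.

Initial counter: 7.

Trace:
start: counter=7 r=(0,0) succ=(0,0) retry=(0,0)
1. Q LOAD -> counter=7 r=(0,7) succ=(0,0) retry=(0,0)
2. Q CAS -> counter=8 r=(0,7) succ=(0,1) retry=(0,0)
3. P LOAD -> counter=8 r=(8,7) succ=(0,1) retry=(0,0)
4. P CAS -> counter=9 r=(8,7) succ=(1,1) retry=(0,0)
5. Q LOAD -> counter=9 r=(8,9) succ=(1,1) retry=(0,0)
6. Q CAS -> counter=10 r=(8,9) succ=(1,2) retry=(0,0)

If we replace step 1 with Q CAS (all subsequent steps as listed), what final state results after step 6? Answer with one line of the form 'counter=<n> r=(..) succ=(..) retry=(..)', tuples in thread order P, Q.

(re-executing from step 1 with the substitution; state before step 1: counter=7 r=(0,0) succ=(0,0) retry=(0,0))
1. Q CAS -> counter=7 r=(0,0) succ=(0,0) retry=(0,1)
2. Q CAS -> counter=7 r=(0,0) succ=(0,0) retry=(0,2)
3. P LOAD -> counter=7 r=(7,0) succ=(0,0) retry=(0,2)
4. P CAS -> counter=8 r=(7,0) succ=(1,0) retry=(0,2)
5. Q LOAD -> counter=8 r=(7,8) succ=(1,0) retry=(0,2)
6. Q CAS -> counter=9 r=(7,8) succ=(1,1) retry=(0,2)

counter=9 r=(7,8) succ=(1,1) retry=(0,2)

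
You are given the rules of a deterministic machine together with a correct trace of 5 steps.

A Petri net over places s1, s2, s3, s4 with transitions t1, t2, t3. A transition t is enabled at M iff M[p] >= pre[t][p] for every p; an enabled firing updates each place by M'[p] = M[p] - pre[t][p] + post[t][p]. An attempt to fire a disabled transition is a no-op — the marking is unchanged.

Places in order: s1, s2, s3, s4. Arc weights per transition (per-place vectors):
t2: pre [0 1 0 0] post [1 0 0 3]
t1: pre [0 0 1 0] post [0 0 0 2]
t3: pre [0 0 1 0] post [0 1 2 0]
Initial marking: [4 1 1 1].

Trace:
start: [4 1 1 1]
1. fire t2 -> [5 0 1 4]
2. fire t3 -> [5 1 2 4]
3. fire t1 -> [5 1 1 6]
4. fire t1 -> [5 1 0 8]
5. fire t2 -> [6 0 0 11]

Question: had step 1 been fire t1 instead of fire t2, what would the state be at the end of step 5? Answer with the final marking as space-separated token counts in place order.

(re-executing from step 1 with the substitution; state before step 1: [4 1 1 1])
1. fire t1 -> [4 1 0 3]
2. fire t3 -> [4 1 0 3]
3. fire t1 -> [4 1 0 3]
4. fire t1 -> [4 1 0 3]
5. fire t2 -> [5 0 0 6]

5 0 0 6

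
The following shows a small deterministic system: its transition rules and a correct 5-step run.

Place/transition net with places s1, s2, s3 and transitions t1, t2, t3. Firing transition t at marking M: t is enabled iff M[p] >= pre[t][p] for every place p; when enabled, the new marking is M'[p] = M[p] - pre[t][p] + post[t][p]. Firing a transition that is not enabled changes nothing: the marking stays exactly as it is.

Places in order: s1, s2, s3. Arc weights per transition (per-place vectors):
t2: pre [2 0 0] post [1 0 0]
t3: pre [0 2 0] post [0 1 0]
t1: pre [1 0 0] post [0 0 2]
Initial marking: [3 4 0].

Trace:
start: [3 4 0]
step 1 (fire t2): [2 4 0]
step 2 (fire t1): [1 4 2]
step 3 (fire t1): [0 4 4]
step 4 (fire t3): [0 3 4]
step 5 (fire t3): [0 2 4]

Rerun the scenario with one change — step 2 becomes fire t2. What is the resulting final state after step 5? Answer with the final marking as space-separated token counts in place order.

0 2 2

(re-executing from step 2 with the substitution; state before step 2: [2 4 0])
step 2 (fire t2): [1 4 0]
step 3 (fire t1): [0 4 2]
step 4 (fire t3): [0 3 2]
step 5 (fire t3): [0 2 2]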